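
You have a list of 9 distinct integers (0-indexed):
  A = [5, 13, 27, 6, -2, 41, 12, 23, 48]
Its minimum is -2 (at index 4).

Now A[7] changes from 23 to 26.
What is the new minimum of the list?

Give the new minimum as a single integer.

Old min = -2 (at index 4)
Change: A[7] 23 -> 26
Changed element was NOT the old min.
  New min = min(old_min, new_val) = min(-2, 26) = -2

Answer: -2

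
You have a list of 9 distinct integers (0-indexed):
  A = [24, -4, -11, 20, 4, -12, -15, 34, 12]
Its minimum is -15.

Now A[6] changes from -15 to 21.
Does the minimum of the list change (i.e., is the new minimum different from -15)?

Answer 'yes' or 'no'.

Answer: yes

Derivation:
Old min = -15
Change: A[6] -15 -> 21
Changed element was the min; new min must be rechecked.
New min = -12; changed? yes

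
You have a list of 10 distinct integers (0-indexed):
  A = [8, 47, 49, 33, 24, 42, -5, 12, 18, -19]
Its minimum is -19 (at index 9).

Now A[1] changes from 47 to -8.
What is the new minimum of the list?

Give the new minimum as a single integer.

Old min = -19 (at index 9)
Change: A[1] 47 -> -8
Changed element was NOT the old min.
  New min = min(old_min, new_val) = min(-19, -8) = -19

Answer: -19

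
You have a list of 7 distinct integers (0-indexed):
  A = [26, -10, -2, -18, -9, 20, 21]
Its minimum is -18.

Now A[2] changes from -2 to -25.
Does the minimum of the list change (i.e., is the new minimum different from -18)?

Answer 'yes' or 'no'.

Old min = -18
Change: A[2] -2 -> -25
Changed element was NOT the min; min changes only if -25 < -18.
New min = -25; changed? yes

Answer: yes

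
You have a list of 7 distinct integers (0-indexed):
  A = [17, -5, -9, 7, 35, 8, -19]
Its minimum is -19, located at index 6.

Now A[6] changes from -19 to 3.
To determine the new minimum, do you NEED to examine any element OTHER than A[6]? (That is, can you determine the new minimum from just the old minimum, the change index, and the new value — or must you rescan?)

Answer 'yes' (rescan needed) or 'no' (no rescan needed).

Answer: yes

Derivation:
Old min = -19 at index 6
Change at index 6: -19 -> 3
Index 6 WAS the min and new value 3 > old min -19. Must rescan other elements to find the new min.
Needs rescan: yes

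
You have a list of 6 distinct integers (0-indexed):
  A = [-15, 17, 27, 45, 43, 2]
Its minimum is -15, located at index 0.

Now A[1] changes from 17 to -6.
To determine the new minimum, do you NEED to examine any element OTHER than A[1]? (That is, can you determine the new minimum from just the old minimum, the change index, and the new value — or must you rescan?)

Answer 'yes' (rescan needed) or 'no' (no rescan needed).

Old min = -15 at index 0
Change at index 1: 17 -> -6
Index 1 was NOT the min. New min = min(-15, -6). No rescan of other elements needed.
Needs rescan: no

Answer: no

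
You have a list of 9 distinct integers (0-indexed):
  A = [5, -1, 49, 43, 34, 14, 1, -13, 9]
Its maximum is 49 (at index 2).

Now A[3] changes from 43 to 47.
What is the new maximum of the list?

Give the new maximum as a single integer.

Old max = 49 (at index 2)
Change: A[3] 43 -> 47
Changed element was NOT the old max.
  New max = max(old_max, new_val) = max(49, 47) = 49

Answer: 49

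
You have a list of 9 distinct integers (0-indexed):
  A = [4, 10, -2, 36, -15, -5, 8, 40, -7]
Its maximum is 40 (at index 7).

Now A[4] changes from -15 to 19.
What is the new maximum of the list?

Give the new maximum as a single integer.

Answer: 40

Derivation:
Old max = 40 (at index 7)
Change: A[4] -15 -> 19
Changed element was NOT the old max.
  New max = max(old_max, new_val) = max(40, 19) = 40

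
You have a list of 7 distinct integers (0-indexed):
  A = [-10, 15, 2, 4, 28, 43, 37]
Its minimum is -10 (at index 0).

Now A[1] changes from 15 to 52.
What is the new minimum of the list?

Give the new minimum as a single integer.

Old min = -10 (at index 0)
Change: A[1] 15 -> 52
Changed element was NOT the old min.
  New min = min(old_min, new_val) = min(-10, 52) = -10

Answer: -10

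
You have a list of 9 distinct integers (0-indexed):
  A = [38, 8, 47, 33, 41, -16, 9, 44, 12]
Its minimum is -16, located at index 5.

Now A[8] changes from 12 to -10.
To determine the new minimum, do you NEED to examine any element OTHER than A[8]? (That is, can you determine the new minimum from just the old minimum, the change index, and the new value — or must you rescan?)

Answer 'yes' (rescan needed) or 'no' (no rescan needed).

Old min = -16 at index 5
Change at index 8: 12 -> -10
Index 8 was NOT the min. New min = min(-16, -10). No rescan of other elements needed.
Needs rescan: no

Answer: no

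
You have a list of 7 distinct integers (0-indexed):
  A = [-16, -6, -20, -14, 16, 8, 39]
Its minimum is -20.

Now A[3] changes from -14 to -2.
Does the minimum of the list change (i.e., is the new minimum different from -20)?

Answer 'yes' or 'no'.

Old min = -20
Change: A[3] -14 -> -2
Changed element was NOT the min; min changes only if -2 < -20.
New min = -20; changed? no

Answer: no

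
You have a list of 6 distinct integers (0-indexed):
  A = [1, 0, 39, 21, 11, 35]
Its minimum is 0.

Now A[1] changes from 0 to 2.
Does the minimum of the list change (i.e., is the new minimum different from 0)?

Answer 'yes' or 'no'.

Old min = 0
Change: A[1] 0 -> 2
Changed element was the min; new min must be rechecked.
New min = 1; changed? yes

Answer: yes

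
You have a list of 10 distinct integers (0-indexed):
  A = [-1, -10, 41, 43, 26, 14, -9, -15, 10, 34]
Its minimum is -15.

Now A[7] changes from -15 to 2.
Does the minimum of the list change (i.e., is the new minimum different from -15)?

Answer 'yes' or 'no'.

Answer: yes

Derivation:
Old min = -15
Change: A[7] -15 -> 2
Changed element was the min; new min must be rechecked.
New min = -10; changed? yes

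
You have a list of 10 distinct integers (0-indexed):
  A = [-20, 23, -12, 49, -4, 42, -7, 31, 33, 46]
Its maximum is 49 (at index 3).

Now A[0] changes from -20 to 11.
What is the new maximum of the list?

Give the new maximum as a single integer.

Old max = 49 (at index 3)
Change: A[0] -20 -> 11
Changed element was NOT the old max.
  New max = max(old_max, new_val) = max(49, 11) = 49

Answer: 49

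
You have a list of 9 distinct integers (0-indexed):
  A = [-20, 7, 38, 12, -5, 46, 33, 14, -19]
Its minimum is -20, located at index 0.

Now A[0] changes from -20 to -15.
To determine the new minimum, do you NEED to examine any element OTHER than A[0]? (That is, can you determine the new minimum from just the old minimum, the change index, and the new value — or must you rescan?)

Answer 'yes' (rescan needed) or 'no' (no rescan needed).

Old min = -20 at index 0
Change at index 0: -20 -> -15
Index 0 WAS the min and new value -15 > old min -20. Must rescan other elements to find the new min.
Needs rescan: yes

Answer: yes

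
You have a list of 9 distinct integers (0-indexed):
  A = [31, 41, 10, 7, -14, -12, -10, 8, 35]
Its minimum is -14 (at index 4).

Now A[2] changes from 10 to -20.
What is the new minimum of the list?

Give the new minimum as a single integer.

Old min = -14 (at index 4)
Change: A[2] 10 -> -20
Changed element was NOT the old min.
  New min = min(old_min, new_val) = min(-14, -20) = -20

Answer: -20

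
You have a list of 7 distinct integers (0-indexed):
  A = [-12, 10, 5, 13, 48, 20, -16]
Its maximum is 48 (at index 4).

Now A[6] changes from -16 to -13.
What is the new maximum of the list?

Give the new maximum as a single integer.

Answer: 48

Derivation:
Old max = 48 (at index 4)
Change: A[6] -16 -> -13
Changed element was NOT the old max.
  New max = max(old_max, new_val) = max(48, -13) = 48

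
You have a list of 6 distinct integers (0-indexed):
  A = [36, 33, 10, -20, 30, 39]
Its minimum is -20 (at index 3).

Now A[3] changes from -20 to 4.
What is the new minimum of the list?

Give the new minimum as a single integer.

Answer: 4

Derivation:
Old min = -20 (at index 3)
Change: A[3] -20 -> 4
Changed element WAS the min. Need to check: is 4 still <= all others?
  Min of remaining elements: 10
  New min = min(4, 10) = 4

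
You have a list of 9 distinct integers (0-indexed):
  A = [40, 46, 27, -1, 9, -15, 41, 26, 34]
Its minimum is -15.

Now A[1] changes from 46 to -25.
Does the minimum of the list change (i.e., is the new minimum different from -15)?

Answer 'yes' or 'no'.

Answer: yes

Derivation:
Old min = -15
Change: A[1] 46 -> -25
Changed element was NOT the min; min changes only if -25 < -15.
New min = -25; changed? yes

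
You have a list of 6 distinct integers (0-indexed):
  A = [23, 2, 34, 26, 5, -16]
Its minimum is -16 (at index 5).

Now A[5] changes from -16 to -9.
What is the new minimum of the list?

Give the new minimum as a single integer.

Answer: -9

Derivation:
Old min = -16 (at index 5)
Change: A[5] -16 -> -9
Changed element WAS the min. Need to check: is -9 still <= all others?
  Min of remaining elements: 2
  New min = min(-9, 2) = -9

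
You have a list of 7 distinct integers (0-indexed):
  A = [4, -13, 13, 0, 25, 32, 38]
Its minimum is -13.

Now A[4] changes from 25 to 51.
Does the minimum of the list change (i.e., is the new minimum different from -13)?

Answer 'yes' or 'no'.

Old min = -13
Change: A[4] 25 -> 51
Changed element was NOT the min; min changes only if 51 < -13.
New min = -13; changed? no

Answer: no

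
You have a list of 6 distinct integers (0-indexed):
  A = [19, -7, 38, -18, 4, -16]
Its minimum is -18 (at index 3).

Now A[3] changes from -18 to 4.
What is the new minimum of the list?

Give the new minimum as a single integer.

Answer: -16

Derivation:
Old min = -18 (at index 3)
Change: A[3] -18 -> 4
Changed element WAS the min. Need to check: is 4 still <= all others?
  Min of remaining elements: -16
  New min = min(4, -16) = -16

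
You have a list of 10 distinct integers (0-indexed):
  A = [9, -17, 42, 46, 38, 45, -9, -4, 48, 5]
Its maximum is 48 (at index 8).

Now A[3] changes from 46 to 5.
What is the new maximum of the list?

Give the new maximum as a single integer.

Old max = 48 (at index 8)
Change: A[3] 46 -> 5
Changed element was NOT the old max.
  New max = max(old_max, new_val) = max(48, 5) = 48

Answer: 48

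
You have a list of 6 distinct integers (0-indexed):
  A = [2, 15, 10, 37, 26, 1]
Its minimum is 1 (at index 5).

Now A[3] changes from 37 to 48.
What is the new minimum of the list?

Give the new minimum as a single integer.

Old min = 1 (at index 5)
Change: A[3] 37 -> 48
Changed element was NOT the old min.
  New min = min(old_min, new_val) = min(1, 48) = 1

Answer: 1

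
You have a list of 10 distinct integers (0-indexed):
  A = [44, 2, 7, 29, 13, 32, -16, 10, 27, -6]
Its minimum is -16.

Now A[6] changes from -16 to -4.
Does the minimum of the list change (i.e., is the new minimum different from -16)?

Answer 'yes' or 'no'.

Answer: yes

Derivation:
Old min = -16
Change: A[6] -16 -> -4
Changed element was the min; new min must be rechecked.
New min = -6; changed? yes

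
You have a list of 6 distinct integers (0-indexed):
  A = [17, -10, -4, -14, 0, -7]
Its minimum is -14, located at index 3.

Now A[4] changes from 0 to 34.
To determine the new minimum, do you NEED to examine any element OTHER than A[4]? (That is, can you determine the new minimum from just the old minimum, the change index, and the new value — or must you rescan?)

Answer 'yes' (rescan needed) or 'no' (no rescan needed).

Answer: no

Derivation:
Old min = -14 at index 3
Change at index 4: 0 -> 34
Index 4 was NOT the min. New min = min(-14, 34). No rescan of other elements needed.
Needs rescan: no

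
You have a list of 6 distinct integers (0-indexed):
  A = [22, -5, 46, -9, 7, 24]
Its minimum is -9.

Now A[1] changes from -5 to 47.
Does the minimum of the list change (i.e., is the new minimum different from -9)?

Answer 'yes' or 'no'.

Answer: no

Derivation:
Old min = -9
Change: A[1] -5 -> 47
Changed element was NOT the min; min changes only if 47 < -9.
New min = -9; changed? no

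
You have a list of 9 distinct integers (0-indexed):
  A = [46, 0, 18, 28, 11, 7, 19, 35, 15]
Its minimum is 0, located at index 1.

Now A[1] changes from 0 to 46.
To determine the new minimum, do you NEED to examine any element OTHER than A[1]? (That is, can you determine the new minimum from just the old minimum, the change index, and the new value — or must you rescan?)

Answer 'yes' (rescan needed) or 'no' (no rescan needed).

Answer: yes

Derivation:
Old min = 0 at index 1
Change at index 1: 0 -> 46
Index 1 WAS the min and new value 46 > old min 0. Must rescan other elements to find the new min.
Needs rescan: yes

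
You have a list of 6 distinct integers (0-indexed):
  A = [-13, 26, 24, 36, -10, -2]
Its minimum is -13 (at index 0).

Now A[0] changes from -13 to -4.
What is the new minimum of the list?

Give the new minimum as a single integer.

Old min = -13 (at index 0)
Change: A[0] -13 -> -4
Changed element WAS the min. Need to check: is -4 still <= all others?
  Min of remaining elements: -10
  New min = min(-4, -10) = -10

Answer: -10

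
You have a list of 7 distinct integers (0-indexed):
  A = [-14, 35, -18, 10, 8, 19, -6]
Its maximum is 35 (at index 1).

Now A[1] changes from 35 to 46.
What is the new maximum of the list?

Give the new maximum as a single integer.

Old max = 35 (at index 1)
Change: A[1] 35 -> 46
Changed element WAS the max -> may need rescan.
  Max of remaining elements: 19
  New max = max(46, 19) = 46

Answer: 46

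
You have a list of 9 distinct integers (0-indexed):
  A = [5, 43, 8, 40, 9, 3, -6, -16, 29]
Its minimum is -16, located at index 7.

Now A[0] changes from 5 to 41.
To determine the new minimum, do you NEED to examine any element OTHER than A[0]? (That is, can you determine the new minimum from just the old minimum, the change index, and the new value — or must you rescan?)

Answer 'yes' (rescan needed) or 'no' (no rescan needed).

Old min = -16 at index 7
Change at index 0: 5 -> 41
Index 0 was NOT the min. New min = min(-16, 41). No rescan of other elements needed.
Needs rescan: no

Answer: no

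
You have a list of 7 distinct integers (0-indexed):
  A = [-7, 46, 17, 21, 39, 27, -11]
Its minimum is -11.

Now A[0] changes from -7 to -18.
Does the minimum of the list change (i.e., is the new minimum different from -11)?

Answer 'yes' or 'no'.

Old min = -11
Change: A[0] -7 -> -18
Changed element was NOT the min; min changes only if -18 < -11.
New min = -18; changed? yes

Answer: yes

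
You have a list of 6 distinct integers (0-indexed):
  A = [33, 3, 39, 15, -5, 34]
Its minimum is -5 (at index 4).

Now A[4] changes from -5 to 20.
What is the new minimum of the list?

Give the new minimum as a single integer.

Old min = -5 (at index 4)
Change: A[4] -5 -> 20
Changed element WAS the min. Need to check: is 20 still <= all others?
  Min of remaining elements: 3
  New min = min(20, 3) = 3

Answer: 3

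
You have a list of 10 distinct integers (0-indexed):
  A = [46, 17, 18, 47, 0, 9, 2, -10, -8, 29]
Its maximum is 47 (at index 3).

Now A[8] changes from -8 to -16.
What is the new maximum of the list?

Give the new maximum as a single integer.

Answer: 47

Derivation:
Old max = 47 (at index 3)
Change: A[8] -8 -> -16
Changed element was NOT the old max.
  New max = max(old_max, new_val) = max(47, -16) = 47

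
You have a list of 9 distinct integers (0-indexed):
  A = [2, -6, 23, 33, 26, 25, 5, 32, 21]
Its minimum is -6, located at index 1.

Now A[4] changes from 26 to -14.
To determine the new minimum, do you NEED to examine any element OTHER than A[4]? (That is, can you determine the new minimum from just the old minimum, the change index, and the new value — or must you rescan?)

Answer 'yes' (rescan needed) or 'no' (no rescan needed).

Old min = -6 at index 1
Change at index 4: 26 -> -14
Index 4 was NOT the min. New min = min(-6, -14). No rescan of other elements needed.
Needs rescan: no

Answer: no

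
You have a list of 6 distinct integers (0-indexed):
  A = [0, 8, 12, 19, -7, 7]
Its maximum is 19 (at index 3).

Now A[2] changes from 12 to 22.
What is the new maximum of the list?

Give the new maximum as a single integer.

Answer: 22

Derivation:
Old max = 19 (at index 3)
Change: A[2] 12 -> 22
Changed element was NOT the old max.
  New max = max(old_max, new_val) = max(19, 22) = 22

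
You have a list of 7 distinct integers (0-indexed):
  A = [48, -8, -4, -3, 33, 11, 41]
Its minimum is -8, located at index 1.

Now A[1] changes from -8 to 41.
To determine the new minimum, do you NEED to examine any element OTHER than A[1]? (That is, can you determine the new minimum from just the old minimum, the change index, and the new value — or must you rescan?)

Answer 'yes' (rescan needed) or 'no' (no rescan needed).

Old min = -8 at index 1
Change at index 1: -8 -> 41
Index 1 WAS the min and new value 41 > old min -8. Must rescan other elements to find the new min.
Needs rescan: yes

Answer: yes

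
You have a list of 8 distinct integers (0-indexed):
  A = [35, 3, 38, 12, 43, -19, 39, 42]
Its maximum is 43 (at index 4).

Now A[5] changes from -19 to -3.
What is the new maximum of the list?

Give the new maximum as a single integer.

Answer: 43

Derivation:
Old max = 43 (at index 4)
Change: A[5] -19 -> -3
Changed element was NOT the old max.
  New max = max(old_max, new_val) = max(43, -3) = 43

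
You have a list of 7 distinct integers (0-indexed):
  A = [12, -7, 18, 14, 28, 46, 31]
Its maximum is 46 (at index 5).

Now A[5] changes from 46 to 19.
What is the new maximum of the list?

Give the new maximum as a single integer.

Old max = 46 (at index 5)
Change: A[5] 46 -> 19
Changed element WAS the max -> may need rescan.
  Max of remaining elements: 31
  New max = max(19, 31) = 31

Answer: 31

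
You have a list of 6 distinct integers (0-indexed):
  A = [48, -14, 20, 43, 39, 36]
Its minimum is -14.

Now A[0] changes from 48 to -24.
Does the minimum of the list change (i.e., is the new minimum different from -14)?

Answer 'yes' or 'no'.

Answer: yes

Derivation:
Old min = -14
Change: A[0] 48 -> -24
Changed element was NOT the min; min changes only if -24 < -14.
New min = -24; changed? yes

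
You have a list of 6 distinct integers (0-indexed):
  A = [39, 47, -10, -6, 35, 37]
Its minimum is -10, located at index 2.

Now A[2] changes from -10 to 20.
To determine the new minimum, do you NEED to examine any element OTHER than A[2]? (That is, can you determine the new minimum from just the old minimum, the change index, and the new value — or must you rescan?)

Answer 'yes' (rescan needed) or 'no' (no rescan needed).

Old min = -10 at index 2
Change at index 2: -10 -> 20
Index 2 WAS the min and new value 20 > old min -10. Must rescan other elements to find the new min.
Needs rescan: yes

Answer: yes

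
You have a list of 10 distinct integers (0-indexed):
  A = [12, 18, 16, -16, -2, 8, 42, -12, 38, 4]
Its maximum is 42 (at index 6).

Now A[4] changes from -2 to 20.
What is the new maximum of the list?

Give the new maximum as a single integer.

Old max = 42 (at index 6)
Change: A[4] -2 -> 20
Changed element was NOT the old max.
  New max = max(old_max, new_val) = max(42, 20) = 42

Answer: 42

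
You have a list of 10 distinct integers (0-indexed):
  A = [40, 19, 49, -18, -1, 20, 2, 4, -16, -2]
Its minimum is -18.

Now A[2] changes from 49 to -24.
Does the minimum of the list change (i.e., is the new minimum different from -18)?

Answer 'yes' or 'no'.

Old min = -18
Change: A[2] 49 -> -24
Changed element was NOT the min; min changes only if -24 < -18.
New min = -24; changed? yes

Answer: yes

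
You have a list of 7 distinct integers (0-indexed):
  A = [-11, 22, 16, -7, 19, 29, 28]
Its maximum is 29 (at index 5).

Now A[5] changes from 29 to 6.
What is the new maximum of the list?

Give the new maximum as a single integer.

Answer: 28

Derivation:
Old max = 29 (at index 5)
Change: A[5] 29 -> 6
Changed element WAS the max -> may need rescan.
  Max of remaining elements: 28
  New max = max(6, 28) = 28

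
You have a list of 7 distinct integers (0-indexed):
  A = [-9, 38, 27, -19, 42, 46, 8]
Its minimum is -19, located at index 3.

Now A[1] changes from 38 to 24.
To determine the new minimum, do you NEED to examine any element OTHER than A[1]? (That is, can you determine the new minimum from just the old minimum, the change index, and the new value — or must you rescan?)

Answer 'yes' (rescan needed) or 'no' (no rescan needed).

Answer: no

Derivation:
Old min = -19 at index 3
Change at index 1: 38 -> 24
Index 1 was NOT the min. New min = min(-19, 24). No rescan of other elements needed.
Needs rescan: no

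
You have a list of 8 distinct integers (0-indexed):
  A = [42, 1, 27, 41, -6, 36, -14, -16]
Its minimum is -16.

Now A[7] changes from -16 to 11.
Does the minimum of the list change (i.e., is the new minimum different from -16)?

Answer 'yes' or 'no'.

Answer: yes

Derivation:
Old min = -16
Change: A[7] -16 -> 11
Changed element was the min; new min must be rechecked.
New min = -14; changed? yes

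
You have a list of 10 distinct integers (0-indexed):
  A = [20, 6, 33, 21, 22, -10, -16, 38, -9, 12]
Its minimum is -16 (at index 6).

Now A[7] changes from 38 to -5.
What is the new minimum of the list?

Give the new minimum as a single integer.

Answer: -16

Derivation:
Old min = -16 (at index 6)
Change: A[7] 38 -> -5
Changed element was NOT the old min.
  New min = min(old_min, new_val) = min(-16, -5) = -16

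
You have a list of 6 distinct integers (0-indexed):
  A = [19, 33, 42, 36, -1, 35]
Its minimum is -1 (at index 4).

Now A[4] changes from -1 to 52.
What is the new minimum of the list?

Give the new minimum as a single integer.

Answer: 19

Derivation:
Old min = -1 (at index 4)
Change: A[4] -1 -> 52
Changed element WAS the min. Need to check: is 52 still <= all others?
  Min of remaining elements: 19
  New min = min(52, 19) = 19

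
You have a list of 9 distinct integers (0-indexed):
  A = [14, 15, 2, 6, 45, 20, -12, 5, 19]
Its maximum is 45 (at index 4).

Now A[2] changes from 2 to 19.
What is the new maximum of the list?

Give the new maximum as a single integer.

Old max = 45 (at index 4)
Change: A[2] 2 -> 19
Changed element was NOT the old max.
  New max = max(old_max, new_val) = max(45, 19) = 45

Answer: 45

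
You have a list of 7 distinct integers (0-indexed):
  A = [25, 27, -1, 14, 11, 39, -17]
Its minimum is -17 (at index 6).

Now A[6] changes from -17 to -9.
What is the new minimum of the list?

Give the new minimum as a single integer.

Answer: -9

Derivation:
Old min = -17 (at index 6)
Change: A[6] -17 -> -9
Changed element WAS the min. Need to check: is -9 still <= all others?
  Min of remaining elements: -1
  New min = min(-9, -1) = -9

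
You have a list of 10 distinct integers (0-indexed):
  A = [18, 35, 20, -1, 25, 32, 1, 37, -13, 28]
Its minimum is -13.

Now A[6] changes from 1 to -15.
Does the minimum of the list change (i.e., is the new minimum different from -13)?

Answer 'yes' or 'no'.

Old min = -13
Change: A[6] 1 -> -15
Changed element was NOT the min; min changes only if -15 < -13.
New min = -15; changed? yes

Answer: yes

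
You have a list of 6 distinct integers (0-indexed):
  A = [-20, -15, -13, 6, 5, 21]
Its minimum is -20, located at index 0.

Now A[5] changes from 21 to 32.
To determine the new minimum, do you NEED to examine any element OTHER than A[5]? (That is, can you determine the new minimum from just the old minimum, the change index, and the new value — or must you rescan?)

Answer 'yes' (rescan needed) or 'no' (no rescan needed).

Answer: no

Derivation:
Old min = -20 at index 0
Change at index 5: 21 -> 32
Index 5 was NOT the min. New min = min(-20, 32). No rescan of other elements needed.
Needs rescan: no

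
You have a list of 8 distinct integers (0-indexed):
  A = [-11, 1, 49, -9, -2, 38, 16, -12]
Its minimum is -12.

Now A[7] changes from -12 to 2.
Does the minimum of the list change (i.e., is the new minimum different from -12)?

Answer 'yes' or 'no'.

Old min = -12
Change: A[7] -12 -> 2
Changed element was the min; new min must be rechecked.
New min = -11; changed? yes

Answer: yes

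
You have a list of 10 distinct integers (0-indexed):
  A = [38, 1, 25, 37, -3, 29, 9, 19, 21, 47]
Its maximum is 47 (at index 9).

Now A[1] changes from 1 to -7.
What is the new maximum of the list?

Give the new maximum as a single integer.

Old max = 47 (at index 9)
Change: A[1] 1 -> -7
Changed element was NOT the old max.
  New max = max(old_max, new_val) = max(47, -7) = 47

Answer: 47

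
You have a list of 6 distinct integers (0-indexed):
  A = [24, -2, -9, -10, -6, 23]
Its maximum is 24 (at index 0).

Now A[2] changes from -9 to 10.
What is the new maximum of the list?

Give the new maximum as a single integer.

Answer: 24

Derivation:
Old max = 24 (at index 0)
Change: A[2] -9 -> 10
Changed element was NOT the old max.
  New max = max(old_max, new_val) = max(24, 10) = 24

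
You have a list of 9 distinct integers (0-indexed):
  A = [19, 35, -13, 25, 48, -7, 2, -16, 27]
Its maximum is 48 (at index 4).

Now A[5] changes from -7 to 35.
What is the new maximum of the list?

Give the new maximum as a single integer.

Old max = 48 (at index 4)
Change: A[5] -7 -> 35
Changed element was NOT the old max.
  New max = max(old_max, new_val) = max(48, 35) = 48

Answer: 48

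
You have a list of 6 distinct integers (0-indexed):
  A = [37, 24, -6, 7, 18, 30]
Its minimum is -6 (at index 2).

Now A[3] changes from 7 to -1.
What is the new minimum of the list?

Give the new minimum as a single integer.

Old min = -6 (at index 2)
Change: A[3] 7 -> -1
Changed element was NOT the old min.
  New min = min(old_min, new_val) = min(-6, -1) = -6

Answer: -6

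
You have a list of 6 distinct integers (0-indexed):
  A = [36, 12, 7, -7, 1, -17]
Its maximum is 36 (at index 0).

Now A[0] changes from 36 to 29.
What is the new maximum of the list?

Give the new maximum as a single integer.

Answer: 29

Derivation:
Old max = 36 (at index 0)
Change: A[0] 36 -> 29
Changed element WAS the max -> may need rescan.
  Max of remaining elements: 12
  New max = max(29, 12) = 29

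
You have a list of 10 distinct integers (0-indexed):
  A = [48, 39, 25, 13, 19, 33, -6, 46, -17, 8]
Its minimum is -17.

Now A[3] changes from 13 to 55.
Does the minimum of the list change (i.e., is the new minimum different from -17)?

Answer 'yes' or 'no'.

Old min = -17
Change: A[3] 13 -> 55
Changed element was NOT the min; min changes only if 55 < -17.
New min = -17; changed? no

Answer: no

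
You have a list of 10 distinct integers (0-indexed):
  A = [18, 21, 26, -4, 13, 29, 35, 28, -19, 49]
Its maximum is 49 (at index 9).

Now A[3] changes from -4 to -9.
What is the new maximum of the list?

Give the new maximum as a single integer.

Answer: 49

Derivation:
Old max = 49 (at index 9)
Change: A[3] -4 -> -9
Changed element was NOT the old max.
  New max = max(old_max, new_val) = max(49, -9) = 49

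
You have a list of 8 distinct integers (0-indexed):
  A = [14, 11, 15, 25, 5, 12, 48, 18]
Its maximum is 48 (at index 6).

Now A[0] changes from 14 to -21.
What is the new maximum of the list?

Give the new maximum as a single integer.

Answer: 48

Derivation:
Old max = 48 (at index 6)
Change: A[0] 14 -> -21
Changed element was NOT the old max.
  New max = max(old_max, new_val) = max(48, -21) = 48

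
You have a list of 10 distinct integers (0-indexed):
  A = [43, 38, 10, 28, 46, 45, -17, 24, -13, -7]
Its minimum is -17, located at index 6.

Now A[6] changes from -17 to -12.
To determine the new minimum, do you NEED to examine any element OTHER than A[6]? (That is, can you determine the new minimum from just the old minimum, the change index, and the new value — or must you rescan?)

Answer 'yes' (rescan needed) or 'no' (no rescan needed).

Old min = -17 at index 6
Change at index 6: -17 -> -12
Index 6 WAS the min and new value -12 > old min -17. Must rescan other elements to find the new min.
Needs rescan: yes

Answer: yes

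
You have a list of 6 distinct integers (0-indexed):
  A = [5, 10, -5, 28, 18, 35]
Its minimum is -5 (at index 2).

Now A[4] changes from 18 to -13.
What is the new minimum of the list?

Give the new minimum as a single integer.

Answer: -13

Derivation:
Old min = -5 (at index 2)
Change: A[4] 18 -> -13
Changed element was NOT the old min.
  New min = min(old_min, new_val) = min(-5, -13) = -13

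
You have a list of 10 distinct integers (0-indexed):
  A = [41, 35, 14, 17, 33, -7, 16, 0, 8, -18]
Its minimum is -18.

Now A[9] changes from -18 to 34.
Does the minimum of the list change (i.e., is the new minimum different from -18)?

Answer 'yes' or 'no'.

Answer: yes

Derivation:
Old min = -18
Change: A[9] -18 -> 34
Changed element was the min; new min must be rechecked.
New min = -7; changed? yes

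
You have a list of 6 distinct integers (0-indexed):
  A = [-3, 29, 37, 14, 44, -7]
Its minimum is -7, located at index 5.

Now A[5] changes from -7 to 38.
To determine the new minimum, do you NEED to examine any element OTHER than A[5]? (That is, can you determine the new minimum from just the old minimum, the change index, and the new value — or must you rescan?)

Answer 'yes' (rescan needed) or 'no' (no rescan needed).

Answer: yes

Derivation:
Old min = -7 at index 5
Change at index 5: -7 -> 38
Index 5 WAS the min and new value 38 > old min -7. Must rescan other elements to find the new min.
Needs rescan: yes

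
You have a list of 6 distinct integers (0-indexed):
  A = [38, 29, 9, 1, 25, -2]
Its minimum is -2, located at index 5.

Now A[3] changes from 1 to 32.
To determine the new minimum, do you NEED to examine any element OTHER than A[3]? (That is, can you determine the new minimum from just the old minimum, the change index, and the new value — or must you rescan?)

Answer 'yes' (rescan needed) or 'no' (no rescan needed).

Answer: no

Derivation:
Old min = -2 at index 5
Change at index 3: 1 -> 32
Index 3 was NOT the min. New min = min(-2, 32). No rescan of other elements needed.
Needs rescan: no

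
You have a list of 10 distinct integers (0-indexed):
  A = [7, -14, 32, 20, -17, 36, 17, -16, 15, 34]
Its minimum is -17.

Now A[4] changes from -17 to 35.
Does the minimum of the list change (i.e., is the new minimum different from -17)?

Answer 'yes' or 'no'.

Old min = -17
Change: A[4] -17 -> 35
Changed element was the min; new min must be rechecked.
New min = -16; changed? yes

Answer: yes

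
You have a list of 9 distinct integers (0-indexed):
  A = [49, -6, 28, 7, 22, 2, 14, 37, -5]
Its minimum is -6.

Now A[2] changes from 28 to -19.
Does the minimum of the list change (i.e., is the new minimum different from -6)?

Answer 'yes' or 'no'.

Answer: yes

Derivation:
Old min = -6
Change: A[2] 28 -> -19
Changed element was NOT the min; min changes only if -19 < -6.
New min = -19; changed? yes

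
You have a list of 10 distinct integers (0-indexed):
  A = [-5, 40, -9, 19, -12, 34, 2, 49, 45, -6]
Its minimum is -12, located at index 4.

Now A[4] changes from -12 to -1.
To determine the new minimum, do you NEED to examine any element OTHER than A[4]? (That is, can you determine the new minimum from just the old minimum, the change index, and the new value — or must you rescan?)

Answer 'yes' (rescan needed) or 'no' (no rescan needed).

Answer: yes

Derivation:
Old min = -12 at index 4
Change at index 4: -12 -> -1
Index 4 WAS the min and new value -1 > old min -12. Must rescan other elements to find the new min.
Needs rescan: yes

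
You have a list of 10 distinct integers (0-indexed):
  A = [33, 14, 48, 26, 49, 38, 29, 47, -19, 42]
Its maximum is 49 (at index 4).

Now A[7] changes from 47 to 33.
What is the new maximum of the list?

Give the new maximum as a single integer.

Old max = 49 (at index 4)
Change: A[7] 47 -> 33
Changed element was NOT the old max.
  New max = max(old_max, new_val) = max(49, 33) = 49

Answer: 49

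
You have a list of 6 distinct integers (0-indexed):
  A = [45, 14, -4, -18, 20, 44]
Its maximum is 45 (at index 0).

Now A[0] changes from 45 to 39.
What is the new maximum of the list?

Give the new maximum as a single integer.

Old max = 45 (at index 0)
Change: A[0] 45 -> 39
Changed element WAS the max -> may need rescan.
  Max of remaining elements: 44
  New max = max(39, 44) = 44

Answer: 44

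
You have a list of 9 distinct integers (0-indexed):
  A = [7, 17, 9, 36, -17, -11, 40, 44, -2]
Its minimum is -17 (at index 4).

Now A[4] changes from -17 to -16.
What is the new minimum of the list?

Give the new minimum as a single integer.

Old min = -17 (at index 4)
Change: A[4] -17 -> -16
Changed element WAS the min. Need to check: is -16 still <= all others?
  Min of remaining elements: -11
  New min = min(-16, -11) = -16

Answer: -16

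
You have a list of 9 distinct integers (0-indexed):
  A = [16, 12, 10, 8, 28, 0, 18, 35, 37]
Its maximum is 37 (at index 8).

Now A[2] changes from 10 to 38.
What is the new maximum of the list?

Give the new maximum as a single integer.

Old max = 37 (at index 8)
Change: A[2] 10 -> 38
Changed element was NOT the old max.
  New max = max(old_max, new_val) = max(37, 38) = 38

Answer: 38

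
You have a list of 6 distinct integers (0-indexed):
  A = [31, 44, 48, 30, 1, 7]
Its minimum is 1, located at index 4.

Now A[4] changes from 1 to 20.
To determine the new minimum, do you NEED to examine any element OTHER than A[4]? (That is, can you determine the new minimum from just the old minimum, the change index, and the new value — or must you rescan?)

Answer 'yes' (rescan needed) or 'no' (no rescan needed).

Answer: yes

Derivation:
Old min = 1 at index 4
Change at index 4: 1 -> 20
Index 4 WAS the min and new value 20 > old min 1. Must rescan other elements to find the new min.
Needs rescan: yes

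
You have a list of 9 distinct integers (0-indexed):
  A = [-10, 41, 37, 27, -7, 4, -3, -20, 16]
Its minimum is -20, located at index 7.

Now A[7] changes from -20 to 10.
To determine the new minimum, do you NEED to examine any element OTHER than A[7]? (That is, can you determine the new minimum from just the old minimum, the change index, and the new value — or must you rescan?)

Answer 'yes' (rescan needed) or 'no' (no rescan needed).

Old min = -20 at index 7
Change at index 7: -20 -> 10
Index 7 WAS the min and new value 10 > old min -20. Must rescan other elements to find the new min.
Needs rescan: yes

Answer: yes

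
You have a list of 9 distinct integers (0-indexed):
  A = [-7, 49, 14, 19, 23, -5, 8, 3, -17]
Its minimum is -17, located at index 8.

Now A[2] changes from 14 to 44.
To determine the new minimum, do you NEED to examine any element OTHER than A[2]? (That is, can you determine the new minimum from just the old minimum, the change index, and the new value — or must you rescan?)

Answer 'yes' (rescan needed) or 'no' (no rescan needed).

Answer: no

Derivation:
Old min = -17 at index 8
Change at index 2: 14 -> 44
Index 2 was NOT the min. New min = min(-17, 44). No rescan of other elements needed.
Needs rescan: no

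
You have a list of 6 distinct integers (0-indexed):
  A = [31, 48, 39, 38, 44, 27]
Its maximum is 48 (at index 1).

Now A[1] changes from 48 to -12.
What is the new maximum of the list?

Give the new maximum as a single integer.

Answer: 44

Derivation:
Old max = 48 (at index 1)
Change: A[1] 48 -> -12
Changed element WAS the max -> may need rescan.
  Max of remaining elements: 44
  New max = max(-12, 44) = 44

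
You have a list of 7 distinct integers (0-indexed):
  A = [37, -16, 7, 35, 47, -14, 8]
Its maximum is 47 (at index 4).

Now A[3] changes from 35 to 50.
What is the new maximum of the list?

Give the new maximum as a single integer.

Answer: 50

Derivation:
Old max = 47 (at index 4)
Change: A[3] 35 -> 50
Changed element was NOT the old max.
  New max = max(old_max, new_val) = max(47, 50) = 50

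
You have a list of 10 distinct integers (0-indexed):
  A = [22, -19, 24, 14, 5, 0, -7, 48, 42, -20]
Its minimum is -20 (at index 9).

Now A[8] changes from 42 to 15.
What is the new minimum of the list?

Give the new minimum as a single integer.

Answer: -20

Derivation:
Old min = -20 (at index 9)
Change: A[8] 42 -> 15
Changed element was NOT the old min.
  New min = min(old_min, new_val) = min(-20, 15) = -20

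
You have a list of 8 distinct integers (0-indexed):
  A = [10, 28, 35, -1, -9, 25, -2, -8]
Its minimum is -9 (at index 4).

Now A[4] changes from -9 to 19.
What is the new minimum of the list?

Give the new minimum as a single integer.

Answer: -8

Derivation:
Old min = -9 (at index 4)
Change: A[4] -9 -> 19
Changed element WAS the min. Need to check: is 19 still <= all others?
  Min of remaining elements: -8
  New min = min(19, -8) = -8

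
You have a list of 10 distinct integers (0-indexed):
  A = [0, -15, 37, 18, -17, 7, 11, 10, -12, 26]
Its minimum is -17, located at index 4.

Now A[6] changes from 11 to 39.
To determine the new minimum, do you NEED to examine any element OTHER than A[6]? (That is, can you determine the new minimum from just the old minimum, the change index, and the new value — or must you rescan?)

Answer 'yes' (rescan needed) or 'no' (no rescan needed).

Answer: no

Derivation:
Old min = -17 at index 4
Change at index 6: 11 -> 39
Index 6 was NOT the min. New min = min(-17, 39). No rescan of other elements needed.
Needs rescan: no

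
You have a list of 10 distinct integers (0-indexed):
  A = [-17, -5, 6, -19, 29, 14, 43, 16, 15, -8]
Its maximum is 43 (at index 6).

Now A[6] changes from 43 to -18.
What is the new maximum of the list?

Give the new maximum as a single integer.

Answer: 29

Derivation:
Old max = 43 (at index 6)
Change: A[6] 43 -> -18
Changed element WAS the max -> may need rescan.
  Max of remaining elements: 29
  New max = max(-18, 29) = 29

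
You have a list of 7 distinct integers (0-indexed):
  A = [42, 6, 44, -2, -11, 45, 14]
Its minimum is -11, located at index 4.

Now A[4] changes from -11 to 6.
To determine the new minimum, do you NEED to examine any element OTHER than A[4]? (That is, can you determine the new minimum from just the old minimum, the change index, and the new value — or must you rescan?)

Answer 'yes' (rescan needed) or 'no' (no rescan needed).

Answer: yes

Derivation:
Old min = -11 at index 4
Change at index 4: -11 -> 6
Index 4 WAS the min and new value 6 > old min -11. Must rescan other elements to find the new min.
Needs rescan: yes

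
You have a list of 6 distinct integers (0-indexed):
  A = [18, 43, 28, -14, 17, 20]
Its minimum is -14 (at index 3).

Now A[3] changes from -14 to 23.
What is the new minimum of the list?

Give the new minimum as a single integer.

Old min = -14 (at index 3)
Change: A[3] -14 -> 23
Changed element WAS the min. Need to check: is 23 still <= all others?
  Min of remaining elements: 17
  New min = min(23, 17) = 17

Answer: 17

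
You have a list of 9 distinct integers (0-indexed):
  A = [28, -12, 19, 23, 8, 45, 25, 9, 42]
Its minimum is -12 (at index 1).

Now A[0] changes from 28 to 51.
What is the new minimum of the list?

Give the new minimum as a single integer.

Old min = -12 (at index 1)
Change: A[0] 28 -> 51
Changed element was NOT the old min.
  New min = min(old_min, new_val) = min(-12, 51) = -12

Answer: -12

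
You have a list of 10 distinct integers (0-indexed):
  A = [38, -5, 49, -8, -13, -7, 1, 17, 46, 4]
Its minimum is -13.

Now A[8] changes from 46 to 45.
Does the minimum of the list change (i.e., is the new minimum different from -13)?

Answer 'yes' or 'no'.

Old min = -13
Change: A[8] 46 -> 45
Changed element was NOT the min; min changes only if 45 < -13.
New min = -13; changed? no

Answer: no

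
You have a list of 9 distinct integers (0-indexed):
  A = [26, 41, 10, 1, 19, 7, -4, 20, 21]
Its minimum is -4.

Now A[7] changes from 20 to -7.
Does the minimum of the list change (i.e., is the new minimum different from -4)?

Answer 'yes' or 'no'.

Old min = -4
Change: A[7] 20 -> -7
Changed element was NOT the min; min changes only if -7 < -4.
New min = -7; changed? yes

Answer: yes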